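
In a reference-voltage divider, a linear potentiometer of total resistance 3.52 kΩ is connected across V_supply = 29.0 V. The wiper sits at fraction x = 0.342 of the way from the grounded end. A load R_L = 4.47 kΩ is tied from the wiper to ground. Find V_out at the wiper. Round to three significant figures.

Split the track: R_lower = x·R_p = 1.204 kΩ, R_upper = (1−x)·R_p = 2.316 kΩ.
R_L loads the lower segment: effective lower R = 0.9484 kΩ.
Then V_out = V_supply · 0.9484/(2.316 + 0.9484) = 8.425 V.

V_out ≈ 8.43 V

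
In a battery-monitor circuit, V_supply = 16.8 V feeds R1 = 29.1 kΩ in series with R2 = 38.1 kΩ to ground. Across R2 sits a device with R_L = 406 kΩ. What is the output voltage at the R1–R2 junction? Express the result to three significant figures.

V_out ≈ 9.15 V

First combine the lower leg with the load: R2 ‖ R_L = 34.83 kΩ.
Then V_out = V_supply · R2'/(R1 + R2') = 16.8 × 34.83/63.93 = 9.153 V.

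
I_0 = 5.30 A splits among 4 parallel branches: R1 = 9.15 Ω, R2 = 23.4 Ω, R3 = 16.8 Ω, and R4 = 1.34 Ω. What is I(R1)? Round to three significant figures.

I ≈ 0.605 A

ΣG = 1/9.15 + 1/23.4 + 1/16.8 + 1/1.34 = 0.9578.
By the current-divider rule, I = I_0 · G_k/ΣG = 5.30 × 0.1141 = 0.6047 A.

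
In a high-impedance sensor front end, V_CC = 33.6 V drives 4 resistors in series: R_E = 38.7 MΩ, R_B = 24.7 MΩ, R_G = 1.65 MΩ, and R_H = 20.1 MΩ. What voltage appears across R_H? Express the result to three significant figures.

Series total: ΣR = 38.7 + 24.7 + 1.65 + 20.1 = 85.15 MΩ.
V = V_CC · R/ΣR = 33.6 × 0.2361 = 7.931 V.

V ≈ 7.93 V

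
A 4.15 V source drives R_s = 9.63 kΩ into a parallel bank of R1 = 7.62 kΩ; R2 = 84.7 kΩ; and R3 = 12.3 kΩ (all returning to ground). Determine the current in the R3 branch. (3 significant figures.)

I ≈ 0.107 mA

Parallel bank: R_p = 1/(1/7.62 + 1/84.7 + 1/12.3) = 4.458 kΩ.
V_A = 4.15 × 4.458/14.09 = 1.313 V.
Branch current I = V_A/R3 = 1.313/12.3 = 0.1068 mA.
(Check via current divider: I_total = 0.2946 mA; share G_k/ΣG = 0.3624 → same result.)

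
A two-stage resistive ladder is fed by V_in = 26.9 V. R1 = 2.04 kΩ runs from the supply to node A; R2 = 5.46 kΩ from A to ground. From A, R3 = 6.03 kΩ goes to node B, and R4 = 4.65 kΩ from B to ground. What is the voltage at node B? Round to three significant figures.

Node A sees R2 in parallel with the series input of stage 2, R3 + R4 = 10.68 kΩ.
Effective lower resistance at A: R2 ‖ 10.68 = 3.613 kΩ.
First divider: V_A = V_in · 3.613/(2.04 + 3.613) = 17.19 V.
Then the unloaded second divider: V_B = V_A × R4/(R3+R4) = 17.19 × 0.4354 = 7.485 V.

V_B ≈ 7.49 V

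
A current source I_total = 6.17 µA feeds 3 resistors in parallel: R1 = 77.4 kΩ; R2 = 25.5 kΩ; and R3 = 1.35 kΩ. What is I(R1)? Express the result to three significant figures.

I ≈ 0.101 µA

ΣG = 1/77.4 + 1/25.5 + 1/1.35 = 0.7929.
By the current-divider rule, I = I_total · G_k/ΣG = 6.17 × 0.01629 = 0.1005 µA.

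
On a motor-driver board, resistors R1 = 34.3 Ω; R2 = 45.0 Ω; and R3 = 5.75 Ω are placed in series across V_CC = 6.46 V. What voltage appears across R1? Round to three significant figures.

V ≈ 2.61 V

Series total: ΣR = 34.3 + 45.0 + 5.75 = 85.05 Ω.
By the voltage-divider rule, V = 6.46 × 34.30/85.05 = 2.605 V.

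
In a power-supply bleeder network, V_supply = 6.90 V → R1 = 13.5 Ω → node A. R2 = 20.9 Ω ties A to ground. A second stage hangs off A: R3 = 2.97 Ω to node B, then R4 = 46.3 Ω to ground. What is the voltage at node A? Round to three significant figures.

Looking into the second stage from A: R3 + R4 = 49.27 Ω appears in parallel with R2.
R2 ‖ (R3+R4) = 14.67 Ω.
First divider: V_A = V_supply · 14.67/(13.5 + 14.67) = 3.594 V.

V_A ≈ 3.59 V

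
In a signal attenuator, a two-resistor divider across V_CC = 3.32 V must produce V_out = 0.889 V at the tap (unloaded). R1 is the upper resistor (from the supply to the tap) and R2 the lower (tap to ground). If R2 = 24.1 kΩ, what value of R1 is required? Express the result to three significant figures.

The divider ratio is R2/(R1+R2) = 0.889/3.32 = 0.2678.
Rearranging, R1 = R2·(1−k)/k = 24.1 × 2.735 = 65.90 kΩ.

R1 ≈ 65.9 kΩ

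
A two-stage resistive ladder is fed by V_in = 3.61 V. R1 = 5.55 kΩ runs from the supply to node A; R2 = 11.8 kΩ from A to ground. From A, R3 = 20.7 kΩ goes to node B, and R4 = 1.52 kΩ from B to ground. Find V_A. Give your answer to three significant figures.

Looking into the second stage from A: R3 + R4 = 22.22 kΩ appears in parallel with R2.
Effective lower resistance at A: R2 ‖ 22.22 = 7.707 kΩ.
First divider: V_A = V_in · 7.707/(5.55 + 7.707) = 2.099 V.

V_A ≈ 2.10 V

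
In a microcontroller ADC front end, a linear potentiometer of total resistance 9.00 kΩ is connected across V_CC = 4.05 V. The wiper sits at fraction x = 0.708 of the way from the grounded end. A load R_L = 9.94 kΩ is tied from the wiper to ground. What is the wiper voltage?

Lower segment x·R_p = 6.372 kΩ; upper segment (1−x)·R_p = 2.628 kΩ.
Lower segment in parallel with the load: 6.372 ‖ 9.94 = 3.883 kΩ.
Then V_out = V_CC · 3.883/(2.628 + 3.883) = 2.415 V.
(Unloaded: V_out = x·V_CC = 2.87 V.)

V_out ≈ 2.42 V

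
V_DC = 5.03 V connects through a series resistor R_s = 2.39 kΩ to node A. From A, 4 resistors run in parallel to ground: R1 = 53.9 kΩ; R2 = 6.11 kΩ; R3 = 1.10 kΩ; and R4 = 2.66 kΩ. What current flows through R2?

Combine the parallel branches: R_p = (1/53.9 + 1/6.11 + 1/1.10 + 1/2.66)⁻¹ = 0.6815 kΩ.
Node voltage V_A = V_DC · R_p/(R_s + R_p) = 5.03 × 0.2219 = 1.116 V.
I(R2) = V_A / R2 = 1.116/6.11 = 0.1827 mA.

I ≈ 0.183 mA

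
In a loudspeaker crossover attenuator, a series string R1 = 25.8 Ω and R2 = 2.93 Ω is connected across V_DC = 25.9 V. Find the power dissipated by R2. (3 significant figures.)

P ≈ 2.38 W

The common current is I = 25.9/28.73 = 0.9015 A.
P = I²R = 0.8127 × 2.93 = 2.381 W.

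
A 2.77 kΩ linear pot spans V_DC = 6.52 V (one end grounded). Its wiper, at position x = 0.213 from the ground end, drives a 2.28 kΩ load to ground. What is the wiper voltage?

V_out ≈ 1.15 V

Split the track: R_lower = x·R_p = 0.5900 kΩ, R_upper = (1−x)·R_p = 2.180 kΩ.
R_L loads the lower segment: effective lower R = 0.4687 kΩ.
Then V_out = V_DC · 0.4687/(2.180 + 0.4687) = 1.154 V.
(Unloaded: V_out = x·V_DC = 1.39 V.)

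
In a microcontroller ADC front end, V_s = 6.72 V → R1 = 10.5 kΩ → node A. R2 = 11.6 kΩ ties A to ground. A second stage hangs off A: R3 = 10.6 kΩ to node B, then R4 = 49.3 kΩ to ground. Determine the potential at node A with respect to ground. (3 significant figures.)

V_A ≈ 3.23 V

Looking into the second stage from A: R3 + R4 = 59.90 kΩ appears in parallel with R2.
Effective lower resistance at A: R2 ‖ 59.90 = 9.718 kΩ.
V_A = 6.72 × 9.718/(10.5 + 9.718) = 3.230 V.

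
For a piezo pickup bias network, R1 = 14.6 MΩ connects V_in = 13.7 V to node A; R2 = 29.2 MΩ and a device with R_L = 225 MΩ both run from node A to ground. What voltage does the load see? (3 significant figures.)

The load sits in parallel with R2, giving an effective lower resistance R2' = R2·R_L/(R2+R_L) = 25.85 MΩ.
Now apply the divider: V_out = 13.7 × 0.6390 = 8.755 V.

V_out ≈ 8.75 V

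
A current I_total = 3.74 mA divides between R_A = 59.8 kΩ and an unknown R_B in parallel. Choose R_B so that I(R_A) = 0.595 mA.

R_B ≈ 11.3 kΩ

In a two-way split, I_A/I_total = R_B/(R_A + R_B).
With f = 0.1591, R_B = R_A · f/(1−f) = 59.8 × 0.1892 = 11.31 kΩ.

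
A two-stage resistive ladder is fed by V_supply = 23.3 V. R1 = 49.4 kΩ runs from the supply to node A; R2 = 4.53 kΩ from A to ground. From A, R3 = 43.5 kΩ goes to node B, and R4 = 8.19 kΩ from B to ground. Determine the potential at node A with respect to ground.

V_A ≈ 1.81 V

Node A sees R2 in parallel with the series input of stage 2, R3 + R4 = 51.69 kΩ.
R2 ‖ (R3+R4) = 4.165 kΩ.
V_A = 23.3 × 4.165/(49.4 + 4.165) = 1.812 V.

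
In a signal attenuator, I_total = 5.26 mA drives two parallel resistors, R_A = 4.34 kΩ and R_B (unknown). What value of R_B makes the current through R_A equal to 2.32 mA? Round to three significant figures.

In a two-way split, I_A/I_total = R_B/(R_A + R_B).
2.32/5.26 = R_B/(R_A + R_B) → R_B = R_A · (0.4411)/(1 − 0.4411) = 4.34 × 0.7891 = 3.425 kΩ.

R_B ≈ 3.42 kΩ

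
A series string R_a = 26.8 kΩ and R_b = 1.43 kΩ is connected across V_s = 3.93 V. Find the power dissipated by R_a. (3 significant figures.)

P ≈ 0.519 mW

Series current I = V_s/ΣR = 3.93/28.23 = 0.1392 mA.
P(R_a) = I²·R_a = (0.1392)² × 26.8 = 0.5194 mW.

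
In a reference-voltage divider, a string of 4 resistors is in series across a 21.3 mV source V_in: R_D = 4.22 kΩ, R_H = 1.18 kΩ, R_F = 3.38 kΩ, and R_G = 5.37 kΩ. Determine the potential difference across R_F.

V ≈ 5.09 mV

ΣR = 4.22 + 1.18 + 3.38 + 5.37 = 14.15 kΩ.
By the voltage-divider rule, V = 21.3 × 3.380/14.15 = 5.088 mV.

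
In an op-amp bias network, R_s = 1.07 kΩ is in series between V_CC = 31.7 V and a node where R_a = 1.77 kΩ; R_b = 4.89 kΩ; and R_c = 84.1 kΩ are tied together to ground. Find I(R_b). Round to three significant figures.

Combine the parallel branches: R_p = (1/1.77 + 1/4.89 + 1/84.1)⁻¹ = 1.280 kΩ.
Node voltage V_A = V_CC · R_p/(R_s + R_p) = 31.7 × 0.5446 = 17.27 V.
I(R_b) = V_A / R_b = 17.27/4.89 = 3.531 mA.

I ≈ 3.53 mA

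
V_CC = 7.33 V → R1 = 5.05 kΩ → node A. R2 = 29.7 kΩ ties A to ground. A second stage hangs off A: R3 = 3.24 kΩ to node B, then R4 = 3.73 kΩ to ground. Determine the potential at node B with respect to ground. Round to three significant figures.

The second stage (R3 + R4 = 6.970 kΩ) loads node A in parallel with R2.
R2 ‖ (R3+R4) = 5.645 kΩ.
So V_A = 7.33 × 0.5278 = 3.869 V.
Stage 2 is unloaded, so V_B = V_A · R4/(R3+R4) = 3.869 × 3.73/6.970 = 2.070 V.

V_B ≈ 2.07 V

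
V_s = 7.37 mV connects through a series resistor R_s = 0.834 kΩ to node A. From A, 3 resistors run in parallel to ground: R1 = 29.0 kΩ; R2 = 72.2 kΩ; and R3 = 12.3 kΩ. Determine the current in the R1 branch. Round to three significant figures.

I ≈ 0.229 µA

Combine the parallel branches: R_p = (1/29.0 + 1/72.2 + 1/12.3)⁻¹ = 7.714 kΩ.
V_A = 7.37 × 7.714/8.548 = 6.651 mV.
Branch current I = V_A/R1 = 6.651/29.0 = 0.2293 µA.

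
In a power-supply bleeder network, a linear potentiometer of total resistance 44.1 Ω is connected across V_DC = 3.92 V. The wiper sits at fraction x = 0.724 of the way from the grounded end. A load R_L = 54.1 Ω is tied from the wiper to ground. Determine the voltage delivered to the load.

Split the track: R_lower = x·R_p = 31.93 Ω, R_upper = (1−x)·R_p = 12.17 Ω.
(x·R_p) ‖ R_L = 20.08 Ω.
Loaded-divider output: V_out = 3.92 × 0.6226 = 2.441 V.
(Unloaded: V_out = x·V_DC = 2.84 V.)

V_out ≈ 2.44 V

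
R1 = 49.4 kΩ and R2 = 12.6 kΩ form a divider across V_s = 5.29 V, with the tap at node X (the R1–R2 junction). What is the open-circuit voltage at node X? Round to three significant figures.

V_th ≈ 1.08 V

Open-circuit (no load on X): V_th = V_s · R2/(R1 + R2) = 5.29 × 12.6/(49.40 + 12.6) = 1.075 V.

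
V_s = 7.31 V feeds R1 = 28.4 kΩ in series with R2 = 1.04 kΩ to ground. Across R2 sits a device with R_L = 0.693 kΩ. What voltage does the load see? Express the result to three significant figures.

First combine the lower leg with the load: R2 ‖ R_L = 0.4159 kΩ.
Voltage divider with the loaded lower leg: V_out = 7.31 × 0.4159/(28.4 + 0.4159) = 7.31 × 0.01443 = 0.1055 V.
(Unloaded it would be 0.258 V; the load pulls it down.)

V_out ≈ 0.106 V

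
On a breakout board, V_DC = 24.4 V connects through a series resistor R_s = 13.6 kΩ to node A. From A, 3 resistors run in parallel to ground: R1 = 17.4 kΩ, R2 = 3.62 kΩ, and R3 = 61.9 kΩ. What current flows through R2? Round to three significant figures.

Parallel bank: R_p = 1/(1/17.4 + 1/3.62 + 1/61.9) = 2.858 kΩ.
Node voltage V_A = V_DC · R_p/(R_s + R_p) = 24.4 × 0.1737 = 4.237 V.
I(R2) = V_A / R2 = 4.237/3.62 = 1.171 mA.

I ≈ 1.17 mA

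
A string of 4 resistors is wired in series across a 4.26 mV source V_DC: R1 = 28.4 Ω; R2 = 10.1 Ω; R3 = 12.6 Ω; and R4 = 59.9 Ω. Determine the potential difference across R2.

V ≈ 0.388 mV

ΣR = 28.4 + 10.1 + 12.6 + 59.9 = 111.0 Ω.
By the voltage-divider rule, V = 4.26 × 10.10/111.0 = 0.3876 mV.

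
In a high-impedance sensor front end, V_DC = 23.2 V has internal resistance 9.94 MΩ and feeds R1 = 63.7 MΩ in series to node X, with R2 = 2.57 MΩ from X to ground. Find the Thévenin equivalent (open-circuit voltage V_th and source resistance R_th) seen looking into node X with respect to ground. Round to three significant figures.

R1' = 9.94 + 63.7 = 73.64 MΩ (source resistance + R1).
Open-circuit (no load on X): V_th = V_DC · R2/(R1' + R2) = 23.2 × 2.57/(73.64 + 2.57) = 0.7824 V.
Zeroing V_DC shorts the top of R1' to ground, so R_th = R1' ‖ R2 = 2.483 MΩ.

V_th ≈ 0.782 V, R_th ≈ 2.48 MΩ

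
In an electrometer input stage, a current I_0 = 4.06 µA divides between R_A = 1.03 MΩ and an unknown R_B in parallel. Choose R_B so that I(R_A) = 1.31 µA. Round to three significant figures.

R_B ≈ 0.491 MΩ

The fraction through R_A equals R_B/(R_A+R_B).
1.31/4.06 = R_B/(R_A + R_B) → R_B = R_A · (0.3227)/(1 − 0.3227) = 1.03 × 0.4764 = 0.4907 MΩ.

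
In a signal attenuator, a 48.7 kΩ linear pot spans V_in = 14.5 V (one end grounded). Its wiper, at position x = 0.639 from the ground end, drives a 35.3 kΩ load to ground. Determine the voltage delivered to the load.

V_out ≈ 7.03 V

Split the track: R_lower = x·R_p = 31.12 kΩ, R_upper = (1−x)·R_p = 17.58 kΩ.
R_L loads the lower segment: effective lower R = 16.54 kΩ.
V_out = 14.5 × 16.54/(17.58 + 16.54) = 7.029 V.
(Unloaded: V_out = x·V_in = 9.27 V.)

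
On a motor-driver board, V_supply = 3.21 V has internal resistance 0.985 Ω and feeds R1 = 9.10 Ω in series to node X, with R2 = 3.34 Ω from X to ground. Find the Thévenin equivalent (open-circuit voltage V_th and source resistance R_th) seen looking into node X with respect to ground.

R1' = 0.985 + 9.10 = 10.08 Ω (source resistance + R1).
With X open, the divider is unloaded: V_th = 3.21 × 3.34/13.42 = 0.7986 V.
Zeroing V_supply shorts the top of R1' to ground, so R_th = R1' ‖ R2 = 2.509 Ω.

V_th ≈ 0.799 V, R_th ≈ 2.51 Ω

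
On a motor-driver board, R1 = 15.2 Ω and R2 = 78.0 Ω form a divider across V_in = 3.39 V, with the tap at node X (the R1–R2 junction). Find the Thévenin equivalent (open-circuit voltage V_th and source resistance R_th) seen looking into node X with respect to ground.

Open-circuit (no load on X): V_th = V_in · R2/(R1 + R2) = 3.39 × 78.0/(15.20 + 78.0) = 2.837 V.
Zeroing V_in shorts the top of R1 to ground, so R_th = R1 ‖ R2 = 12.72 Ω.

V_th ≈ 2.84 V, R_th ≈ 12.7 Ω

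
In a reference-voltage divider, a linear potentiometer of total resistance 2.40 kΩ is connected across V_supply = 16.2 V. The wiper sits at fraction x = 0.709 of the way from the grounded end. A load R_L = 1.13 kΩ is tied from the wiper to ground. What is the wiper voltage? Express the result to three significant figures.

Split the track: R_lower = x·R_p = 1.702 kΩ, R_upper = (1−x)·R_p = 0.6984 kΩ.
R_L loads the lower segment: effective lower R = 0.6791 kΩ.
Loaded-divider output: V_out = 16.2 × 0.4930 = 7.986 V.

V_out ≈ 7.99 V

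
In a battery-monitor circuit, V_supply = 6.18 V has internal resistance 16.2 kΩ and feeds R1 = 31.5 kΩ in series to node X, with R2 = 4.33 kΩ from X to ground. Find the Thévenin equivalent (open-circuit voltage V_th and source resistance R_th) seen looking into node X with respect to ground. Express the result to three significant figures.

V_th ≈ 0.514 V, R_th ≈ 3.97 kΩ

R1' = 16.2 + 31.5 = 47.70 kΩ (source resistance + R1).
Open-circuit (no load on X): V_th = V_supply · R2/(R1' + R2) = 6.18 × 4.33/(47.70 + 4.33) = 0.5143 V.
Looking into X with the source shorted: R_th = R1'·R2/(R1'+R2) = 47.70 × 4.33/52.03 = 3.970 kΩ.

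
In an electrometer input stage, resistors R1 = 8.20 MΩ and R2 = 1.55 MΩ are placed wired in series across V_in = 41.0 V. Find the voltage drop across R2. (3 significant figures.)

Total series resistance ΣR = 8.20 + 1.55 = 9.750 MΩ.
By the voltage-divider rule, V = 41.0 × 1.550/9.750 = 6.518 V.

V ≈ 6.52 V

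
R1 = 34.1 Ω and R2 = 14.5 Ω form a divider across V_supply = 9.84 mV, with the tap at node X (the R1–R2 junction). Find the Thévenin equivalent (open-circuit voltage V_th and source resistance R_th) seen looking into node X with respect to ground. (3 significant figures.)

V_th ≈ 2.94 mV, R_th ≈ 10.2 Ω

With X open, the divider is unloaded: V_th = 9.84 × 14.5/48.60 = 2.936 mV.
With V_supply suppressed (replaced by a short), R_th = R1 ‖ R2 = (34.10 × 14.5)/(34.10 + 14.5) = 10.17 Ω.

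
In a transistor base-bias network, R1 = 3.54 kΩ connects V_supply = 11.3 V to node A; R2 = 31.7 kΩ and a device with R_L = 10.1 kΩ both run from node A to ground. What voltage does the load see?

V_out ≈ 7.73 V

R2 ‖ R_L = (31.7 × 10.1)/(31.7 + 10.1) = 7.660 kΩ.
Then V_out = V_supply · R2'/(R1 + R2') = 11.3 × 7.660/11.20 = 7.728 V.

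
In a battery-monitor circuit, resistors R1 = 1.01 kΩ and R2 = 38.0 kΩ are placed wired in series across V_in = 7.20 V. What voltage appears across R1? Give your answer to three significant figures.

Series total: ΣR = 1.01 + 38.0 = 39.01 kΩ.
Voltage divider: V = V_in · (1.010 / 39.01) = 7.20 × 0.02589 = 0.1864 V.

V ≈ 0.186 V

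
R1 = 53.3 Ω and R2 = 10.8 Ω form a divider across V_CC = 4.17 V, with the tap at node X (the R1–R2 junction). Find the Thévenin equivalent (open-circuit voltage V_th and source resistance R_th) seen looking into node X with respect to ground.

V_th ≈ 0.703 V, R_th ≈ 8.98 Ω

V_th is the unloaded tap voltage: V_CC · R2/(R1+R2) = 4.17 × 0.1685 = 0.7026 V.
With V_CC suppressed (replaced by a short), R_th = R1 ‖ R2 = (53.30 × 10.8)/(53.30 + 10.8) = 8.980 Ω.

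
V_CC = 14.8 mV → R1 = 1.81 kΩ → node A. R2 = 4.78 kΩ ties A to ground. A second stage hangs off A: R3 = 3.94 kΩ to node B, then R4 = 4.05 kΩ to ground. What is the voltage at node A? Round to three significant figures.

V_A ≈ 9.22 mV

Looking into the second stage from A: R3 + R4 = 7.990 kΩ appears in parallel with R2.
Effective lower resistance at A: R2 ‖ 7.990 = 2.991 kΩ.
V_A = 14.8 × 2.991/(1.81 + 2.991) = 9.220 mV.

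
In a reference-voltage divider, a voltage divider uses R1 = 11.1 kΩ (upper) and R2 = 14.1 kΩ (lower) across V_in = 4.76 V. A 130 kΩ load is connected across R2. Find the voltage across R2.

First combine the lower leg with the load: R2 ‖ R_L = 12.72 kΩ.
Then V_out = V_in · R2'/(R1 + R2') = 4.76 × 12.72/23.82 = 2.542 V.

V_out ≈ 2.54 V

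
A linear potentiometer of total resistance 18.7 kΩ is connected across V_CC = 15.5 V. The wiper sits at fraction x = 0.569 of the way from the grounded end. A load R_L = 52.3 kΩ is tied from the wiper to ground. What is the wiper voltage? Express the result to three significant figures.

Lower segment x·R_p = 10.64 kΩ; upper segment (1−x)·R_p = 8.060 kΩ.
(x·R_p) ‖ R_L = 8.842 kΩ.
V_out = 15.5 × 8.842/(8.060 + 8.842) = 8.108 V.
(Unloaded: V_out = x·V_CC = 8.82 V.)

V_out ≈ 8.11 V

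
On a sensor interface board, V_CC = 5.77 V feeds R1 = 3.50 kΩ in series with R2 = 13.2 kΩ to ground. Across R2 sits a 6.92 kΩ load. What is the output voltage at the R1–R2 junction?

V_out ≈ 3.26 V

R2 ‖ R_L = (13.2 × 6.92)/(13.2 + 6.92) = 4.540 kΩ.
Then V_out = V_CC · R2'/(R1 + R2') = 5.77 × 4.540/8.040 = 3.258 V.
(Unloaded it would be 4.56 V; the load pulls it down.)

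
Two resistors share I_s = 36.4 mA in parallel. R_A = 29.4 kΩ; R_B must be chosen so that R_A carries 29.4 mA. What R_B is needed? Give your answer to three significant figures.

R_B ≈ 123 kΩ

In a two-way split, I_A/I_s = R_B/(R_A + R_B).
With f = 0.8077, R_B = R_A · f/(1−f) = 29.4 × 4.200 = 123.5 kΩ.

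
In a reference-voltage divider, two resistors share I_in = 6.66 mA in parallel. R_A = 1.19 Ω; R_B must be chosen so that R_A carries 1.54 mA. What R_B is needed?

R_B ≈ 0.358 Ω

Two-branch current divider: I_A = I_in · R_B/(R_A + R_B).
With f = 0.2312, R_B = R_A · f/(1−f) = 1.19 × 0.3008 = 0.3579 Ω.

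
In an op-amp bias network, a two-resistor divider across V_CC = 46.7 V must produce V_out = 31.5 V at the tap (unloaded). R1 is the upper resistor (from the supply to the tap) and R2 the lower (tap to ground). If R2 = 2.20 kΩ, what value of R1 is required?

R1 ≈ 1.06 kΩ

The divider ratio is R2/(R1+R2) = 31.5/46.7 = 0.6745.
Rearranging, R1 = R2·(1−k)/k = 2.20 × 0.4825 = 1.062 kΩ.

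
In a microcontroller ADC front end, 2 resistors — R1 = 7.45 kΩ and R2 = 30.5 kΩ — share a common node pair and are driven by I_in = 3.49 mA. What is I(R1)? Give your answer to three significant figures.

With just two branches, the current splits inversely with resistance.
So I = 3.49 × 30.5/37.95 = 2.805 mA.

I ≈ 2.80 mA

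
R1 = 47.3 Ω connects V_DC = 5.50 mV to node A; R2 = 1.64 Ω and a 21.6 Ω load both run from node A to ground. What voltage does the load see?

V_out ≈ 0.172 mV

R2 ‖ R_L = (1.64 × 21.6)/(1.64 + 21.6) = 1.524 Ω.
Voltage divider with the loaded lower leg: V_out = 5.50 × 1.524/(47.3 + 1.524) = 5.50 × 0.03122 = 0.1717 mV.
(Unloaded it would be 0.184 mV; the load pulls it down.)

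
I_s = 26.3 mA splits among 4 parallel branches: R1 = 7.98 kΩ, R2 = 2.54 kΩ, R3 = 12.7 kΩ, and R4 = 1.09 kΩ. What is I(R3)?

I ≈ 1.37 mA

Conductances: ΣG = 1/7.98 + 1/2.54 + 1/12.7 + 1/1.09 = 1.515 (1/kΩ).
R3 takes the fraction G_k/ΣG = 0.07874/1.515 = 0.05197, so I = 26.3 × 0.05197 = 1.367 mA.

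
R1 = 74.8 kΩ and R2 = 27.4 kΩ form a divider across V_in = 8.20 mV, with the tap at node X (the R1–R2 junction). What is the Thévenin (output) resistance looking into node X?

With V_in suppressed (replaced by a short), R_th = R1 ‖ R2 = (74.80 × 27.4)/(74.80 + 27.4) = 20.05 kΩ.

R_th ≈ 20.1 kΩ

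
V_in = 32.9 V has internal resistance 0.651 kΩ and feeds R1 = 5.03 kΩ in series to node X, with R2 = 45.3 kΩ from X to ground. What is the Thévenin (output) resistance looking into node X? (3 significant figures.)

R1' = 0.651 + 5.03 = 5.681 kΩ (source resistance + R1).
Looking into X with the source shorted: R_th = R1'·R2/(R1'+R2) = 5.681 × 45.3/50.98 = 5.048 kΩ.

R_th ≈ 5.05 kΩ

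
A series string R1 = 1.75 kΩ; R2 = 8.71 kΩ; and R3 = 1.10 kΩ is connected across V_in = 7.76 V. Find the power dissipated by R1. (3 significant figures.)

ΣR = 11.56 kΩ → I = 7.76/11.56 = 0.6713 mA.
P = I²R = 0.4506 × 1.75 = 0.7886 mW.

P ≈ 0.789 mW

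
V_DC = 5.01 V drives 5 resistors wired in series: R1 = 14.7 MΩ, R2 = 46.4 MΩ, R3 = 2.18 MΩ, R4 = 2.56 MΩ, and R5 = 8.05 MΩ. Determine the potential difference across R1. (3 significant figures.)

V ≈ 0.997 V

ΣR = 14.7 + 46.4 + 2.18 + 2.56 + 8.05 = 73.89 MΩ.
Voltage divider: V = V_DC · (14.70 / 73.89) = 5.01 × 0.1989 = 0.9967 V.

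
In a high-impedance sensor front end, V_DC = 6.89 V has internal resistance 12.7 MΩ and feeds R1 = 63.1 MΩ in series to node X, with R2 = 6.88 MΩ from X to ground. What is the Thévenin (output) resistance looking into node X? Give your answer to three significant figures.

R_th ≈ 6.31 MΩ

R1' = 12.7 + 63.1 = 75.80 MΩ (source resistance + R1).
With V_DC suppressed (replaced by a short), R_th = R1' ‖ R2 = (75.80 × 6.88)/(75.80 + 6.88) = 6.307 MΩ.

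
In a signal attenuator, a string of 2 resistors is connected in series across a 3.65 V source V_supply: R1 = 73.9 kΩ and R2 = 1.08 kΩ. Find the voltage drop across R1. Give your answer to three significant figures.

V ≈ 3.60 V

Series total: ΣR = 73.9 + 1.08 = 74.98 kΩ.
V = V_supply · R/ΣR = 3.65 × 0.9856 = 3.597 V.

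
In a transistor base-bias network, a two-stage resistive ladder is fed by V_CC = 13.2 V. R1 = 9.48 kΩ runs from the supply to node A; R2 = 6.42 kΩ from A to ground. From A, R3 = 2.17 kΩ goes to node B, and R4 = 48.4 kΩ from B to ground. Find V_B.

V_B ≈ 4.74 V

Node A sees R2 in parallel with the series input of stage 2, R3 + R4 = 50.57 kΩ.
R2 ‖ (R3+R4) = 5.697 kΩ.
So V_A = 13.2 × 0.3754 = 4.955 V.
Stage 2 is unloaded, so V_B = V_A · R4/(R3+R4) = 4.955 × 48.4/50.57 = 4.742 V.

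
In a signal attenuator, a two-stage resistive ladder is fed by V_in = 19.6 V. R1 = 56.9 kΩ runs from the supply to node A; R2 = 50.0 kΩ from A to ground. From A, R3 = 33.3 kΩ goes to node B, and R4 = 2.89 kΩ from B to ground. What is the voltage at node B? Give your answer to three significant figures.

V_B ≈ 0.422 V

Looking into the second stage from A: R3 + R4 = 36.19 kΩ appears in parallel with R2.
R2 ‖ (R3+R4) = 20.99 kΩ.
First divider: V_A = V_in · 20.99/(56.9 + 20.99) = 5.283 V.
Then the unloaded second divider: V_B = V_A × R4/(R3+R4) = 5.283 × 0.07986 = 0.4219 V.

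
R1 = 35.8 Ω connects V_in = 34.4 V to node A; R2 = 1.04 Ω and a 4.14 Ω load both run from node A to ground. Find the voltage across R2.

V_out ≈ 0.781 V

First combine the lower leg with the load: R2 ‖ R_L = 0.8312 Ω.
Now apply the divider: V_out = 34.4 × 0.02269 = 0.7806 V.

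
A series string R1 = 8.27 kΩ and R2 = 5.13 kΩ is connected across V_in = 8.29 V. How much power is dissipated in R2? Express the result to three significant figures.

The common current is I = 8.29/13.40 = 0.6187 mA.
V(R2) = I·R = 3.174 V; P = V·I = 3.174 × 0.6187 = 1.963 mW.

P ≈ 1.96 mW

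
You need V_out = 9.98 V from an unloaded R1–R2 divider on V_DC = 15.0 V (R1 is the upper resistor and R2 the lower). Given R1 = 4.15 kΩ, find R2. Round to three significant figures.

The divider ratio is R2/(R1+R2) = 9.98/15.0 = 0.6653.
R2 = R1 · 0.6653/(1 − 0.6653) = 8.250 kΩ.

R2 ≈ 8.25 kΩ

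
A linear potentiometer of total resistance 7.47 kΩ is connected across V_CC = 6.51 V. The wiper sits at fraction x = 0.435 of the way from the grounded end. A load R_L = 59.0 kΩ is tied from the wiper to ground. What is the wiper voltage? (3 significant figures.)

V_out ≈ 2.75 V

Split the track: R_lower = x·R_p = 3.249 kΩ, R_upper = (1−x)·R_p = 4.221 kΩ.
R_L loads the lower segment: effective lower R = 3.080 kΩ.
Loaded-divider output: V_out = 6.51 × 0.4219 = 2.746 V.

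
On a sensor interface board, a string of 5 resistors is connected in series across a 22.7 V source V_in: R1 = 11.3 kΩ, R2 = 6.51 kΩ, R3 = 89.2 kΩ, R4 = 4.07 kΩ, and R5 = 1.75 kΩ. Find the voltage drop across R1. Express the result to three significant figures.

ΣR = 11.3 + 6.51 + 89.2 + 4.07 + 1.75 = 112.8 kΩ.
By the voltage-divider rule, V = 22.7 × 11.30/112.8 = 2.273 V.

V ≈ 2.27 V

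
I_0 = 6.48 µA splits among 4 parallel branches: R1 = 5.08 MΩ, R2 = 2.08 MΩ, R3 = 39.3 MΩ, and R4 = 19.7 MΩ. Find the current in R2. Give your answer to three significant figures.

I ≈ 4.13 µA

Total conductance ΣG = 1/5.08 + 1/2.08 + 1/39.3 + 1/19.7 = 0.7538 (units of 1/MΩ).
R2 takes the fraction G_k/ΣG = 0.4808/0.7538 = 0.6378, so I = 6.48 × 0.6378 = 4.133 µA.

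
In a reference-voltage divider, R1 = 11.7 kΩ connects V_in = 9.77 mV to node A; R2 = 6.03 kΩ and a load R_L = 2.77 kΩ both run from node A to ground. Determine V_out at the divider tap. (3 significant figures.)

The load sits in parallel with R2, giving an effective lower resistance R2' = R2·R_L/(R2+R_L) = 1.898 kΩ.
Now apply the divider: V_out = 9.77 × 0.1396 = 1.364 mV.

V_out ≈ 1.36 mV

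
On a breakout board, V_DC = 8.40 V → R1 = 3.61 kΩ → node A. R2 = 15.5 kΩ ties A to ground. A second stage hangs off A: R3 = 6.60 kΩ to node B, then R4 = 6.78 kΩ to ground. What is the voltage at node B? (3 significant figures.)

Looking into the second stage from A: R3 + R4 = 13.38 kΩ appears in parallel with R2.
R2 ‖ (R3+R4) = 7.181 kΩ.
First divider: V_A = V_DC · 7.181/(3.61 + 7.181) = 5.590 V.
V_B = V_A × 0.5067 = 2.833 V.

V_B ≈ 2.83 V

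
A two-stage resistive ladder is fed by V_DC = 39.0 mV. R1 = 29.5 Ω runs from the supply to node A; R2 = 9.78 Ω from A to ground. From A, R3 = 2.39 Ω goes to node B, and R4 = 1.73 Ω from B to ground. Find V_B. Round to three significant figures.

Node A sees R2 in parallel with the series input of stage 2, R3 + R4 = 4.120 Ω.
R2 ‖ (R3+R4) = 2.899 Ω.
So V_A = 39.0 × 0.08947 = 3.489 mV.
Then the unloaded second divider: V_B = V_A × R4/(R3+R4) = 3.489 × 0.4199 = 1.465 mV.

V_B ≈ 1.47 mV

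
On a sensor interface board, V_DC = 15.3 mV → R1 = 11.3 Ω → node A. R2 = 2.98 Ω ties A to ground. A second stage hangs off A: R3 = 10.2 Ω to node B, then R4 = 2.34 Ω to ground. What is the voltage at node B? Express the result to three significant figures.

V_B ≈ 0.501 mV

The second stage (R3 + R4 = 12.54 Ω) loads node A in parallel with R2.
R2 ‖ (R3+R4) = 2.408 Ω.
So V_A = 15.3 × 0.1757 = 2.687 mV.
Then the unloaded second divider: V_B = V_A × R4/(R3+R4) = 2.687 × 0.1866 = 0.5015 mV.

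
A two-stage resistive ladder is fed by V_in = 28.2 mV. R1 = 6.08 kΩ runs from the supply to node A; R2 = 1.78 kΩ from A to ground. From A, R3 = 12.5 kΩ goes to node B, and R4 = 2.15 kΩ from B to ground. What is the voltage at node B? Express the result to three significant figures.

Node A sees R2 in parallel with the series input of stage 2, R3 + R4 = 14.65 kΩ.
Effective lower resistance at A: R2 ‖ 14.65 = 1.587 kΩ.
First divider: V_A = V_in · 1.587/(6.08 + 1.587) = 5.838 mV.
V_B = V_A × 0.1468 = 0.8567 mV.

V_B ≈ 0.857 mV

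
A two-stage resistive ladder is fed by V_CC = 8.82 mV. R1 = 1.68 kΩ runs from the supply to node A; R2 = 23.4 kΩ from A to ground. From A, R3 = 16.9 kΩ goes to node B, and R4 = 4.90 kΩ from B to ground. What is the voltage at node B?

V_B ≈ 1.73 mV

The second stage (R3 + R4 = 21.80 kΩ) loads node A in parallel with R2.
R2 ‖ (R3+R4) = 11.29 kΩ.
First divider: V_A = V_CC · 11.29/(1.68 + 11.29) = 7.677 mV.
Then the unloaded second divider: V_B = V_A × R4/(R3+R4) = 7.677 × 0.2248 = 1.726 mV.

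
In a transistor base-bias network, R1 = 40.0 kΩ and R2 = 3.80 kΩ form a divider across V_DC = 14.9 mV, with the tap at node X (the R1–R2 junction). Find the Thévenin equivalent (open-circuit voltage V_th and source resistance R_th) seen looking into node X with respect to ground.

V_th ≈ 1.29 mV, R_th ≈ 3.47 kΩ

With X open, the divider is unloaded: V_th = 14.9 × 3.80/43.80 = 1.293 mV.
Zeroing V_DC shorts the top of R1 to ground, so R_th = R1 ‖ R2 = 3.470 kΩ.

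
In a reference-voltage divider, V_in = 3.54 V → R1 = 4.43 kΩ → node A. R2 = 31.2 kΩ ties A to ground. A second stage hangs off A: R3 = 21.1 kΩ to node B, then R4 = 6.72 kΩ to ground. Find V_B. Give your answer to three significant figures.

V_B ≈ 0.657 V

Node A sees R2 in parallel with the series input of stage 2, R3 + R4 = 27.82 kΩ.
R2 ‖ (R3+R4) = 14.71 kΩ.
So V_A = 3.54 × 0.7685 = 2.721 V.
Then the unloaded second divider: V_B = V_A × R4/(R3+R4) = 2.721 × 0.2416 = 0.6571 V.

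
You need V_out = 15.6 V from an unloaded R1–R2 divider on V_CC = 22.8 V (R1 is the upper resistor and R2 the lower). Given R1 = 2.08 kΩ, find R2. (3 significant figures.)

V_out/V_CC = R2/(R1+R2) = 0.6842.
Rearranging, R2 = R1·k/(1−k) = 2.08 × 2.167 = 4.507 kΩ.

R2 ≈ 4.51 kΩ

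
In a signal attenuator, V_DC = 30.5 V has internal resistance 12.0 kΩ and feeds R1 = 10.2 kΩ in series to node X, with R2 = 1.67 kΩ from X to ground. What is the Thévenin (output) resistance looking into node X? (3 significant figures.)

R_th ≈ 1.55 kΩ

R1' = 12.0 + 10.2 = 22.20 kΩ (source resistance + R1).
Looking into X with the source shorted: R_th = R1'·R2/(R1'+R2) = 22.20 × 1.67/23.87 = 1.553 kΩ.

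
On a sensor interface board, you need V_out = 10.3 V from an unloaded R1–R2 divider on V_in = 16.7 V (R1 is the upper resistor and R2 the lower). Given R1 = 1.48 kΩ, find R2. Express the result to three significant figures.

V_out/V_in = R2/(R1+R2) = 0.6168.
R2 = R1 · 0.6168/(1 − 0.6168) = 2.382 kΩ.

R2 ≈ 2.38 kΩ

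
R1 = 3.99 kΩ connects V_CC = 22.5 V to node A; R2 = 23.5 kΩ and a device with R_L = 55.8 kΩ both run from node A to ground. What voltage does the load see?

V_out ≈ 18.1 V

The load sits in parallel with R2, giving an effective lower resistance R2' = R2·R_L/(R2+R_L) = 16.54 kΩ.
Voltage divider with the loaded lower leg: V_out = 22.5 × 16.54/(3.99 + 16.54) = 22.5 × 0.8056 = 18.13 V.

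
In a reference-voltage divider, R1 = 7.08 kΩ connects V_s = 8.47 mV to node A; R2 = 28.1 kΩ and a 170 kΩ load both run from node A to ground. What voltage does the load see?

The load sits in parallel with R2, giving an effective lower resistance R2' = R2·R_L/(R2+R_L) = 24.11 kΩ.
Now apply the divider: V_out = 8.47 × 0.7730 = 6.548 mV.
(Unloaded it would be 6.77 mV; the load pulls it down.)

V_out ≈ 6.55 mV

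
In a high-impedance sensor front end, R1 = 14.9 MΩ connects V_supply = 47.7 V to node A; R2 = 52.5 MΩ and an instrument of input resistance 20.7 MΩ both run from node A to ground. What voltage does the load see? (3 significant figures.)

The load sits in parallel with R2, giving an effective lower resistance R2' = R2·R_L/(R2+R_L) = 14.85 MΩ.
Then V_out = V_supply · R2'/(R1 + R2') = 47.7 × 14.85/29.75 = 23.81 V.

V_out ≈ 23.8 V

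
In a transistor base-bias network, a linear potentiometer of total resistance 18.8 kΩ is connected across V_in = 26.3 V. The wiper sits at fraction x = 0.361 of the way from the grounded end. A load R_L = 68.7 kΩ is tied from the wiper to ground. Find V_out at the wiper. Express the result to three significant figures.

The pot divides into 12.01 kΩ above the wiper and 6.787 kΩ below.
(x·R_p) ‖ R_L = 6.177 kΩ.
Loaded-divider output: V_out = 26.3 × 0.3396 = 8.931 V.
(Unloaded: V_out = x·V_in = 9.49 V.)

V_out ≈ 8.93 V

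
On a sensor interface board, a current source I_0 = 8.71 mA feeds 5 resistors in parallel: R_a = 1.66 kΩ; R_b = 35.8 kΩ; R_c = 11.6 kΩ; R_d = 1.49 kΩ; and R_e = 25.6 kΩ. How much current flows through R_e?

I ≈ 0.238 mA

Total conductance ΣG = 1/1.66 + 1/35.8 + 1/11.6 + 1/1.49 + 1/25.6 = 1.427 (units of 1/kΩ).
By the current-divider rule, I = I_0 · G_k/ΣG = 8.71 × 0.02738 = 0.2385 mA.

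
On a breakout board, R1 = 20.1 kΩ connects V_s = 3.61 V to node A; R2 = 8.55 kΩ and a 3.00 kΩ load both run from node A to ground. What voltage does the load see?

V_out ≈ 0.359 V

First combine the lower leg with the load: R2 ‖ R_L = 2.221 kΩ.
Voltage divider with the loaded lower leg: V_out = 3.61 × 2.221/(20.1 + 2.221) = 3.61 × 0.09949 = 0.3592 V.
(Unloaded it would be 1.08 V; the load pulls it down.)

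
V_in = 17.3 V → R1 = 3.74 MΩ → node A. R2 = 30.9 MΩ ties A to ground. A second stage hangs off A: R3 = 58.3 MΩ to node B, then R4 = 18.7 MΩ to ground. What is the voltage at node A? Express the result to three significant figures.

The second stage (R3 + R4 = 77.00 MΩ) loads node A in parallel with R2.
Effective lower resistance at A: R2 ‖ 77.00 = 22.05 MΩ.
V_A = 17.3 × 22.05/(3.74 + 22.05) = 14.79 V.

V_A ≈ 14.8 V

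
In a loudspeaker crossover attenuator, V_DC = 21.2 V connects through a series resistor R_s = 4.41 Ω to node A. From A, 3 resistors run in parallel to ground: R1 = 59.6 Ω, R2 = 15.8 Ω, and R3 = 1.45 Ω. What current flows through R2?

I ≈ 0.305 A

Equivalent of the parallel group: R_p = 1.299 Ω.
Node voltage V_A = V_DC · R_p/(R_s + R_p) = 21.2 × 0.2276 = 4.824 V.
Branch current I = V_A/R2 = 4.824/15.8 = 0.3053 A.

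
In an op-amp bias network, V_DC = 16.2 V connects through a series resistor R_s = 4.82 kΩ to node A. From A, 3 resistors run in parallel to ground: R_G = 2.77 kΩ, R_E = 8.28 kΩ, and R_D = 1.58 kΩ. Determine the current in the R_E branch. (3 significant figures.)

Parallel bank: R_p = 1/(1/2.77 + 1/8.28 + 1/1.58) = 0.8971 kΩ.
Node voltage V_A = V_DC · R_p/(R_s + R_p) = 16.2 × 0.1569 = 2.542 V.
I(R_E) = V_A / R_E = 2.542/8.28 = 0.3070 mA.

I ≈ 0.307 mA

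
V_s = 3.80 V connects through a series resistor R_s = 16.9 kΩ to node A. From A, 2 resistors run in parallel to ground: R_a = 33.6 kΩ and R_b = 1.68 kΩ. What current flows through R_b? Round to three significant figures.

I ≈ 0.196 mA

Equivalent of the parallel group: R_p = 1.600 kΩ.
V_A by voltage divider: V_A = 3.80 × 1.600/(16.9 + 1.600) = 0.3286 V.
I(R_b) = V_A / R_b = 0.3286/1.68 = 0.1956 mA.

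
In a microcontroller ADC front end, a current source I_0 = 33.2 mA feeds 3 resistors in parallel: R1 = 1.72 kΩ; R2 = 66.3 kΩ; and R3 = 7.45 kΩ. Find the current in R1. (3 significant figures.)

I ≈ 26.4 mA

ΣG = 1/1.72 + 1/66.3 + 1/7.45 = 0.7307.
R1 takes the fraction G_k/ΣG = 0.5814/0.7307 = 0.7957, so I = 33.2 × 0.7957 = 26.42 mA.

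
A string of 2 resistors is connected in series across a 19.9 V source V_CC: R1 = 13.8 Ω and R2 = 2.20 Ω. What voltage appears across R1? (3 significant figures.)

ΣR = 13.8 + 2.20 = 16.00 Ω.
V = V_CC · R/ΣR = 19.9 × 0.8625 = 17.16 V.

V ≈ 17.2 V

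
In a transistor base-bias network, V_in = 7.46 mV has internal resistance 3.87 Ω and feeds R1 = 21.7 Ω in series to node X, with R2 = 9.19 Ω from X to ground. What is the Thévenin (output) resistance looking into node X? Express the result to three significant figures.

R_th ≈ 6.76 Ω

R1' = 3.87 + 21.7 = 25.57 Ω (source resistance + R1).
Zeroing V_in shorts the top of R1' to ground, so R_th = R1' ‖ R2 = 6.760 Ω.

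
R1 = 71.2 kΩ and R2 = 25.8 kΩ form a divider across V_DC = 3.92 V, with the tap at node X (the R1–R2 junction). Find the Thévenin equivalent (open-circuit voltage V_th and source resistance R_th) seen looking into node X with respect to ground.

Open-circuit (no load on X): V_th = V_DC · R2/(R1 + R2) = 3.92 × 25.8/(71.20 + 25.8) = 1.043 V.
Zeroing V_DC shorts the top of R1 to ground, so R_th = R1 ‖ R2 = 18.94 kΩ.

V_th ≈ 1.04 V, R_th ≈ 18.9 kΩ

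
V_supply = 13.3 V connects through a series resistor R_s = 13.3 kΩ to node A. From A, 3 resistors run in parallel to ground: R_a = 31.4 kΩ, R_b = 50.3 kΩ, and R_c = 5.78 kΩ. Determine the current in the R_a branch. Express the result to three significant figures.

I ≈ 0.106 mA

Parallel bank: R_p = 1/(1/31.4 + 1/50.3 + 1/5.78) = 4.450 kΩ.
V_A by voltage divider: V_A = 13.3 × 4.450/(13.3 + 4.450) = 3.334 V.
Branch current I = V_A/R_a = 3.334/31.4 = 0.1062 mA.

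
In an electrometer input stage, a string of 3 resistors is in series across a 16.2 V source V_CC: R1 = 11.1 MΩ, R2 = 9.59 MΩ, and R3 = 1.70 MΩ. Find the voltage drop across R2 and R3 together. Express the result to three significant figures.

ΣR = 11.1 + 9.59 + 1.70 = 22.39 MΩ.
R_{R2..R3} = 9.59 + 1.70 = 11.29 MΩ.
V = V_CC · R/ΣR = 16.2 × 0.5042 = 8.169 V.

V ≈ 8.17 V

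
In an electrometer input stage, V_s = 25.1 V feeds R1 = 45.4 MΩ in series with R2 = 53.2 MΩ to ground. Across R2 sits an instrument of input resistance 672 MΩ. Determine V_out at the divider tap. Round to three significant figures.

V_out ≈ 13.1 V

The load sits in parallel with R2, giving an effective lower resistance R2' = R2·R_L/(R2+R_L) = 49.30 MΩ.
Then V_out = V_s · R2'/(R1 + R2') = 25.1 × 49.30/94.70 = 13.07 V.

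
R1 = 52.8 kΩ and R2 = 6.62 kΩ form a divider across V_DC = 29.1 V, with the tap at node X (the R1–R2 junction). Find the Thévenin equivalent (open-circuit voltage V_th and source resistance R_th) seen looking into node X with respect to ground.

V_th is the unloaded tap voltage: V_DC · R2/(R1+R2) = 29.1 × 0.1114 = 3.242 V.
With V_DC suppressed (replaced by a short), R_th = R1 ‖ R2 = (52.80 × 6.62)/(52.80 + 6.62) = 5.882 kΩ.

V_th ≈ 3.24 V, R_th ≈ 5.88 kΩ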